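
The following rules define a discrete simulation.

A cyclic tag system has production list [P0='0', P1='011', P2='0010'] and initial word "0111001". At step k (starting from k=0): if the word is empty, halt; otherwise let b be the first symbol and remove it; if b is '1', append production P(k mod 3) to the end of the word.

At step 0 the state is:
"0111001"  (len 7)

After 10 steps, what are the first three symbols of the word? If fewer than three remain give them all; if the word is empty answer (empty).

step 0: "0111001"  (len 7)
step 1: "111001"  (len 6)
step 2: "11001011"  (len 8)
step 3: "10010110010"  (len 11)
step 4: "00101100100"  (len 11)
step 5: "0101100100"  (len 10)
step 6: "101100100"  (len 9)
step 7: "011001000"  (len 9)
step 8: "11001000"  (len 8)
step 9: "10010000010"  (len 11)
step 10: "00100000100"  (len 11)

001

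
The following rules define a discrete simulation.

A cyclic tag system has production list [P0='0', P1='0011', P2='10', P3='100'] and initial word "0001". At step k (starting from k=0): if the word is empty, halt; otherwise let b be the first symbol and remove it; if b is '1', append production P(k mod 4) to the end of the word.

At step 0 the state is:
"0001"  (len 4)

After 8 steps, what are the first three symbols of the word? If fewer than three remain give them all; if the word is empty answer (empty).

(empty)

0) "0001"  (len 4)
1) "001"  (len 3)
2) "01"  (len 2)
3) "1"  (len 1)
4) "100"  (len 3)
5) "000"  (len 3)
6) "00"  (len 2)
7) "0"  (len 1)
8) (halted — word empty)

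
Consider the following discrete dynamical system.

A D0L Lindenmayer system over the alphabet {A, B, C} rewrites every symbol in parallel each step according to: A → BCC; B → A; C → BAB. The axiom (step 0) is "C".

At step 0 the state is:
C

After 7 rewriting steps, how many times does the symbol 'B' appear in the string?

t=0: C
t=1: BAB
t=2: ABCCA
t=3: BCCABABBABBCC
t=4: ABABBABBCCABCCAABCCAABABBAB
t=5: BCCABCCAABCCAABABBABBCCABABBABBCCBCCABABBABBCCBCCABCCAABCCA
t=6: ABABBABBCCABABBABBCCBCCABABBABBCCBCCABCCAABCCAABABBABBCCAB…ABBABBCCABCCAABCCAABABBABABABBABBCCABABBABBCCBCCABABBABBCC  (len 133)
t=7: BCCABCCAABCCAABABBABBCCABCCAABCCAABABBABABABBABBCCABCCAABC…BCCAABABBABBCCABCCAABCCAABABBABABABBABBCCABCCAABCCAABABBAB  (len 285)

110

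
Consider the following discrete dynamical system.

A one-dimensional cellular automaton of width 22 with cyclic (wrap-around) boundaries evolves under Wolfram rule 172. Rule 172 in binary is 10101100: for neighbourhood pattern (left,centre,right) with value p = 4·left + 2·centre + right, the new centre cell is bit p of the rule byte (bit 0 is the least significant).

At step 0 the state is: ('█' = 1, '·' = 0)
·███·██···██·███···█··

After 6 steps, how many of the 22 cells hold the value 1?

0) ·███·██···██·███···█··
1) ·██·██····█·███····█··
2) ·█·██·····████·····█··
3) ·███······███······█··
4) ·██·······██·······█··
5) ·█········█········█··
6) ·█········█········█··

3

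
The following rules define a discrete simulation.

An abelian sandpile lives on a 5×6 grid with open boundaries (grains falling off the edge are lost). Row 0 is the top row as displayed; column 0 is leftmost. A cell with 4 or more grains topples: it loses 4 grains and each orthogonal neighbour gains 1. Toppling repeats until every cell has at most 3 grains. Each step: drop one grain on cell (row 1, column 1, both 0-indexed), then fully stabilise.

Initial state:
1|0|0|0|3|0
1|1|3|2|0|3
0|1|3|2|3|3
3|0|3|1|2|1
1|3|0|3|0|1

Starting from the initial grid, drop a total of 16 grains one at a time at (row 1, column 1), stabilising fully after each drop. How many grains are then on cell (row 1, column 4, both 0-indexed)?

step 0: 1|0|0|0|3|0
1|1|3|2|0|3
0|1|3|2|3|3
3|0|3|1|2|1
1|3|0|3|0|1
step 1: 1|0|0|0|3|0
1|2|3|2|0|3
0|1|3|2|3|3
3|0|3|1|2|1
1|3|0|3|0|1
step 2: 1|0|0|0|3|0
1|3|3|2|0|3
0|1|3|2|3|3
3|0|3|1|2|1
1|3|0|3|0|1
step 3: 1|1|1|0|3|0
2|1|1|3|0|3
0|3|1|3|3|3
3|1|0|2|2|1
1|3|1|3|0|1
step 4: 1|1|1|0|3|0
2|2|1|3|0|3
0|3|1|3|3|3
3|1|0|2|2|1
1|3|1|3|0|1
step 5: 1|1|1|0|3|0
2|3|1|3|0|3
0|3|1|3|3|3
3|1|0|2|2|1
1|3|1|3|0|1
step 6: 1|2|1|0|3|0
3|1|2|3|0|3
1|0|2|3|3|3
3|2|0|2|2|1
1|3|1|3|0|1
step 7: 1|2|1|0|3|0
3|2|2|3|0|3
1|0|2|3|3|3
3|2|0|2|2|1
1|3|1|3|0|1
step 8: 1|2|1|0|3|0
3|3|2|3|0|3
1|0|2|3|3|3
3|2|0|2|2|1
1|3|1|3|0|1
step 9: 2|3|1|0|3|0
0|1|3|3|0|3
2|1|2|3|3|3
3|2|0|2|2|1
1|3|1|3|0|1
step 10: 2|3|1|0|3|0
0|2|3|3|0|3
2|1|2|3|3|3
3|2|0|2|2|1
1|3|1|3|0|1
step 11: 2|3|1|0|3|0
0|3|3|3|0|3
2|1|2|3|3|3
3|2|0|2|2|1
1|3|1|3|0|1
step 12: 3|0|3|1|3|1
1|2|2|1|3|0
2|3|0|2|1|1
3|2|1|3|3|2
1|3|1|3|0|1
step 13: 3|0|3|1|3|1
1|3|2|1|3|0
2|3|0|2|1|1
3|2|1|3|3|2
1|3|1|3|0|1
step 14: 3|1|3|1|3|1
2|1|3|1|3|0
3|0|1|2|1|1
3|3|1|3|3|2
1|3|1|3|0|1
step 15: 3|1|3|1|3|1
2|2|3|1|3|0
3|0|1|2|1|1
3|3|1|3|3|2
1|3|1|3|0|1
step 16: 3|1|3|1|3|1
2|3|3|1|3|0
3|0|1|2|1|1
3|3|1|3|3|2
1|3|1|3|0|1

3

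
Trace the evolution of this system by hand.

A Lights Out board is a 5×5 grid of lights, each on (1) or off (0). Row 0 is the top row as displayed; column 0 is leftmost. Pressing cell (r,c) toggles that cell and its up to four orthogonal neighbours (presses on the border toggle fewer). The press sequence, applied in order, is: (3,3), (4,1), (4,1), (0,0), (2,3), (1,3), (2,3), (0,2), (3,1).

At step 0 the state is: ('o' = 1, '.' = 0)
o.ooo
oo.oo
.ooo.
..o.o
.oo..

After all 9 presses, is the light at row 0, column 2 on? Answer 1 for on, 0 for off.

0

step 0: o.ooo
oo.oo
.ooo.
..o.o
.oo..
step 1: o.ooo
oo.oo
.oo..
...o.
.ooo.
step 2: o.ooo
oo.oo
.oo..
.o.o.
o..o.
step 3: o.ooo
oo.oo
.oo..
...o.
.ooo.
step 4: .oooo
.o.oo
.oo..
...o.
.ooo.
step 5: .oooo
.o..o
.o.oo
.....
.ooo.
step 6: .oo.o
.ooo.
.o..o
.....
.ooo.
step 7: .oo.o
.oo..
.ooo.
...o.
.ooo.
step 8: ...oo
.o...
.ooo.
...o.
.ooo.
step 9: ...oo
.o...
..oo.
oooo.
..oo.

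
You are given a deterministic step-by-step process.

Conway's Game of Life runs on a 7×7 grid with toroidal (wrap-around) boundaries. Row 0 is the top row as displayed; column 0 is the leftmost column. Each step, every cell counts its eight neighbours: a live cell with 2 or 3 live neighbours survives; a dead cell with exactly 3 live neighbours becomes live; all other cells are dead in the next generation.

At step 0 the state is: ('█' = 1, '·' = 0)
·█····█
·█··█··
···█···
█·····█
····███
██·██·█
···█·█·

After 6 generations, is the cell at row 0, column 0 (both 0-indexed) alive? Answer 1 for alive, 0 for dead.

gen 0: ·█····█
·█··█··
···█···
█·····█
····███
██·██·█
···█·█·
gen 1: █·█·██·
█·█····
█······
█···█·█
·█·██··
█·██···
·█·█·█·
gen 2: █·█·██·
█··█···
█······
██·████
·█··███
█······
█····█·
gen 3: █··███·
█··██··
··██·█·
·███···
·███···
██··█··
█···██·
gen 4: ██·····
·█·····
·······
·······
····█··
█···███
█······
gen 5: ██·····
██·····
·······
·······
····█·█
█···███
·····█·
gen 6: ██····█
██·····
·······
·······
█···█·█
█···█··
·█··██·

1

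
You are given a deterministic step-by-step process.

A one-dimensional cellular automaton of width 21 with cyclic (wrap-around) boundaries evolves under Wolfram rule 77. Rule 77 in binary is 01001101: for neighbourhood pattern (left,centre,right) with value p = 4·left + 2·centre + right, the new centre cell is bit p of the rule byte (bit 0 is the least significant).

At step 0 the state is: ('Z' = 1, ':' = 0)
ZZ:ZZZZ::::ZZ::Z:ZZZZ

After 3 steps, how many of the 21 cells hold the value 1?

11

t=0: ZZ:ZZZZ::::ZZ::Z:ZZZZ
t=1: :Z:Z::Z:ZZ:ZZ::Z:Z:::
t=2: :Z:Z::Z:ZZ:ZZ::Z:Z:ZZ
t=3: :Z:Z::Z:ZZ:ZZ::Z:Z:ZZ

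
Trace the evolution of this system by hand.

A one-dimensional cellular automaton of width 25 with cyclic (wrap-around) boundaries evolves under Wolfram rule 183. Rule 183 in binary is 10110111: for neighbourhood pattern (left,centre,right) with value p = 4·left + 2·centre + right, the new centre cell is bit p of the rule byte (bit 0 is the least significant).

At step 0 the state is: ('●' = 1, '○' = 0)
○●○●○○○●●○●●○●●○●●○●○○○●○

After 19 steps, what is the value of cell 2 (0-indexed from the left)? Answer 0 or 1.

gen 0: ○●○●○○○●●○●●○●●○●●○●○○○●○
gen 1: ●●●●●●●○○●○○●○○●○○●●●●●●●
gen 2: ●●●●●●○●●●●●●●●●●●○●●●●●●
gen 3: ●●●●●○●○●●●●●●●●●○●○●●●●●
gen 4: ●●●●○●●●○●●●●●●●○●●●○●●●●
gen 5: ●●●○●○●○●○●●●●●○●○●○●○●●●
gen 6: ●●○●●●●●●●○●●●○●●●●●●●○●●
gen 7: ●○●○●●●●●○●○●○●○●●●●●○●○●
gen 8: ○●●●○●●●○●●●●●●●○●●●○●●●○
gen 9: ●○●○●○●○●○●●●●●○●○●○●○●○●
gen 10: ○●●●●●●●●●○●●●○●●●●●●●●●○
gen 11: ●○●●●●●●●○●○●○●○●●●●●●●○●
gen 12: ○●○●●●●●○●●●●●●●○●●●●●○●○
gen 13: ●●●○●●●○●○●●●●●○●○●●●○●●●
gen 14: ●●○●○●○●●●○●●●○●●●○●○●○●●
gen 15: ●○●●●●●○●○●○●○●○●○●●●●●○●
gen 16: ○●○●●●○●●●●●●●●●●●○●●●○●○
gen 17: ●●●○●○●○●●●●●●●●●○●○●○●●●
gen 18: ●●○●●●●●○●●●●●●●○●●●●●○●●
gen 19: ●○●○●●●○●○●●●●●○●○●●●○●○●

1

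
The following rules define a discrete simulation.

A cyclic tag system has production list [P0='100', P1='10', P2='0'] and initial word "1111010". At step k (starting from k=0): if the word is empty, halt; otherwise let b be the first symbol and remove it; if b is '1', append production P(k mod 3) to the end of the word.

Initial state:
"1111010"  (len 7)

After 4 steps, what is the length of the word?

k=0  "1111010"  (len 7)
k=1  "111010100"  (len 9)
k=2  "1101010010"  (len 10)
k=3  "1010100100"  (len 10)
k=4  "010100100100"  (len 12)

12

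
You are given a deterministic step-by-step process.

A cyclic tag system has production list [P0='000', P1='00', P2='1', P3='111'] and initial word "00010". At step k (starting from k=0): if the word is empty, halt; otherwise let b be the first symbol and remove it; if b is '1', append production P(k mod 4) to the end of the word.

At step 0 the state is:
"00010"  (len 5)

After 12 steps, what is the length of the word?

6

0) "00010"  (len 5)
1) "0010"  (len 4)
2) "010"  (len 3)
3) "10"  (len 2)
4) "0111"  (len 4)
5) "111"  (len 3)
6) "1100"  (len 4)
7) "1001"  (len 4)
8) "001111"  (len 6)
9) "01111"  (len 5)
10) "1111"  (len 4)
11) "1111"  (len 4)
12) "111111"  (len 6)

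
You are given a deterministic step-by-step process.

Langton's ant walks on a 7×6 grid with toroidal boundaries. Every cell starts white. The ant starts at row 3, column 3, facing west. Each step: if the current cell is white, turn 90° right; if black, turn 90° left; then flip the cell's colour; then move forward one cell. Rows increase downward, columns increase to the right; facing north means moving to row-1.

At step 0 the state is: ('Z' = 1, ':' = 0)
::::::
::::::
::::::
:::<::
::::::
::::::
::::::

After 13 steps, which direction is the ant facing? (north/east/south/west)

north

0) ::::::
::::::
::::::
:::<::
::::::
::::::
::::::
1) ::::::
::::::
:::^::
:::Z::
::::::
::::::
::::::
2) ::::::
::::::
:::Z>:
:::Z::
::::::
::::::
::::::
3) ::::::
::::::
:::ZZ:
:::Zv:
::::::
::::::
::::::
4) ::::::
::::::
:::ZZ:
:::<Z:
::::::
::::::
::::::
5) ::::::
::::::
:::ZZ:
::::Z:
:::v::
::::::
::::::
6) ::::::
::::::
:::ZZ:
::::Z:
::<Z::
::::::
::::::
7) ::::::
::::::
:::ZZ:
::^:Z:
::ZZ::
::::::
::::::
8) ::::::
::::::
:::ZZ:
::Z>Z:
::ZZ::
::::::
::::::
9) ::::::
::::::
:::ZZ:
::ZZZ:
::Zv::
::::::
::::::
10) ::::::
::::::
:::ZZ:
::ZZZ:
::Z:>:
::::::
::::::
11) ::::::
::::::
:::ZZ:
::ZZZ:
::Z:Z:
::::v:
::::::
12) ::::::
::::::
:::ZZ:
::ZZZ:
::Z:Z:
:::<Z:
::::::
13) ::::::
::::::
:::ZZ:
::ZZZ:
::Z^Z:
:::ZZ:
::::::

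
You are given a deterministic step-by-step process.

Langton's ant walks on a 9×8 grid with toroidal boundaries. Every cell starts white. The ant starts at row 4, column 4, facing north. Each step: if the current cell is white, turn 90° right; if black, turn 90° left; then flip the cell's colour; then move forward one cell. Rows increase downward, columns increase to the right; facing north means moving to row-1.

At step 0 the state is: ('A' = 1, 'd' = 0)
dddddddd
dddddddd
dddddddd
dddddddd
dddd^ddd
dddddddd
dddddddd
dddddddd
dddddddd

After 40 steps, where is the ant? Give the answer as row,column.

6,4

step 0: dddddddd
dddddddd
dddddddd
dddddddd
dddd^ddd
dddddddd
dddddddd
dddddddd
dddddddd
step 1: dddddddd
dddddddd
dddddddd
dddddddd
ddddA>dd
dddddddd
dddddddd
dddddddd
dddddddd
step 2: dddddddd
dddddddd
dddddddd
dddddddd
ddddAAdd
dddddvdd
dddddddd
dddddddd
dddddddd
step 3: dddddddd
dddddddd
dddddddd
dddddddd
ddddAAdd
dddd<Add
dddddddd
dddddddd
dddddddd
step 4: dddddddd
dddddddd
dddddddd
dddddddd
dddd^Add
ddddAAdd
dddddddd
dddddddd
dddddddd
step 5: dddddddd
dddddddd
dddddddd
dddddddd
ddd<dAdd
ddddAAdd
dddddddd
dddddddd
dddddddd
step 6: dddddddd
dddddddd
dddddddd
ddd^dddd
dddAdAdd
ddddAAdd
dddddddd
dddddddd
dddddddd
step 7: dddddddd
dddddddd
dddddddd
dddA>ddd
dddAdAdd
ddddAAdd
dddddddd
dddddddd
dddddddd
step 8: dddddddd
dddddddd
dddddddd
dddAAddd
dddAvAdd
ddddAAdd
dddddddd
dddddddd
dddddddd
step 9: dddddddd
dddddddd
dddddddd
dddAAddd
ddd<AAdd
ddddAAdd
dddddddd
dddddddd
dddddddd
step 10: dddddddd
dddddddd
dddddddd
dddAAddd
ddddAAdd
dddvAAdd
dddddddd
dddddddd
dddddddd
step 11: dddddddd
dddddddd
dddddddd
dddAAddd
ddddAAdd
dd<AAAdd
dddddddd
dddddddd
dddddddd
step 12: dddddddd
dddddddd
dddddddd
dddAAddd
dd^dAAdd
ddAAAAdd
dddddddd
dddddddd
dddddddd
step 13: dddddddd
dddddddd
dddddddd
dddAAddd
ddA>AAdd
ddAAAAdd
dddddddd
dddddddd
dddddddd
step 14: dddddddd
dddddddd
dddddddd
dddAAddd
ddAAAAdd
ddAvAAdd
dddddddd
dddddddd
dddddddd
step 15: dddddddd
dddddddd
dddddddd
dddAAddd
ddAAAAdd
ddAd>Add
dddddddd
dddddddd
dddddddd
step 16: dddddddd
dddddddd
dddddddd
dddAAddd
ddAA^Add
ddAddAdd
dddddddd
dddddddd
dddddddd
step 17: dddddddd
dddddddd
dddddddd
dddAAddd
ddA<dAdd
ddAddAdd
dddddddd
dddddddd
dddddddd
step 18: dddddddd
dddddddd
dddddddd
dddAAddd
ddAddAdd
ddAvdAdd
dddddddd
dddddddd
dddddddd
step 19: dddddddd
dddddddd
dddddddd
dddAAddd
ddAddAdd
dd<AdAdd
dddddddd
dddddddd
dddddddd
step 20: dddddddd
dddddddd
dddddddd
dddAAddd
ddAddAdd
dddAdAdd
ddvddddd
dddddddd
dddddddd
step 21: dddddddd
dddddddd
dddddddd
dddAAddd
ddAddAdd
dddAdAdd
d<Addddd
dddddddd
dddddddd
step 22: dddddddd
dddddddd
dddddddd
dddAAddd
ddAddAdd
d^dAdAdd
dAAddddd
dddddddd
dddddddd
step 23: dddddddd
dddddddd
dddddddd
dddAAddd
ddAddAdd
dA>AdAdd
dAAddddd
dddddddd
dddddddd
step 24: dddddddd
dddddddd
dddddddd
dddAAddd
ddAddAdd
dAAAdAdd
dAvddddd
dddddddd
dddddddd
step 25: dddddddd
dddddddd
dddddddd
dddAAddd
ddAddAdd
dAAAdAdd
dAd>dddd
dddddddd
dddddddd
step 26: dddddddd
dddddddd
dddddddd
dddAAddd
ddAddAdd
dAAAdAdd
dAdAdddd
dddvdddd
dddddddd
step 27: dddddddd
dddddddd
dddddddd
dddAAddd
ddAddAdd
dAAAdAdd
dAdAdddd
dd<Adddd
dddddddd
step 28: dddddddd
dddddddd
dddddddd
dddAAddd
ddAddAdd
dAAAdAdd
dA^Adddd
ddAAdddd
dddddddd
step 29: dddddddd
dddddddd
dddddddd
dddAAddd
ddAddAdd
dAAAdAdd
dAA>dddd
ddAAdddd
dddddddd
step 30: dddddddd
dddddddd
dddddddd
dddAAddd
ddAddAdd
dAA^dAdd
dAAddddd
ddAAdddd
dddddddd
step 31: dddddddd
dddddddd
dddddddd
dddAAddd
ddAddAdd
dA<ddAdd
dAAddddd
ddAAdddd
dddddddd
step 32: dddddddd
dddddddd
dddddddd
dddAAddd
ddAddAdd
dAdddAdd
dAvddddd
ddAAdddd
dddddddd
step 33: dddddddd
dddddddd
dddddddd
dddAAddd
ddAddAdd
dAdddAdd
dAd>dddd
ddAAdddd
dddddddd
step 34: dddddddd
dddddddd
dddddddd
dddAAddd
ddAddAdd
dAdddAdd
dAdAdddd
ddAvdddd
dddddddd
step 35: dddddddd
dddddddd
dddddddd
dddAAddd
ddAddAdd
dAdddAdd
dAdAdddd
ddAd>ddd
dddddddd
step 36: dddddddd
dddddddd
dddddddd
dddAAddd
ddAddAdd
dAdddAdd
dAdAdddd
ddAdAddd
ddddvddd
step 37: dddddddd
dddddddd
dddddddd
dddAAddd
ddAddAdd
dAdddAdd
dAdAdddd
ddAdAddd
ddd<Addd
step 38: dddddddd
dddddddd
dddddddd
dddAAddd
ddAddAdd
dAdddAdd
dAdAdddd
ddA^Addd
dddAAddd
step 39: dddddddd
dddddddd
dddddddd
dddAAddd
ddAddAdd
dAdddAdd
dAdAdddd
ddAA>ddd
dddAAddd
step 40: dddddddd
dddddddd
dddddddd
dddAAddd
ddAddAdd
dAdddAdd
dAdA^ddd
ddAAdddd
dddAAddd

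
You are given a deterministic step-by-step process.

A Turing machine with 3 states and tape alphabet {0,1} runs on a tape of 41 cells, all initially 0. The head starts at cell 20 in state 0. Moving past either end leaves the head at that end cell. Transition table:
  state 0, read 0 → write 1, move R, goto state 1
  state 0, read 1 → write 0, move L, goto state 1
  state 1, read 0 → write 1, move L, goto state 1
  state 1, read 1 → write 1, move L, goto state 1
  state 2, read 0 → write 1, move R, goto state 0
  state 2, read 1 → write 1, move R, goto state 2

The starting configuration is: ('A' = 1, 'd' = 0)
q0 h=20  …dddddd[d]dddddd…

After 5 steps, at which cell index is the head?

[0] q0 h=20  …dddddd[d]dddddd…
[1] q1 h=21  …dddddA[d]dddddd…
[2] q1 h=20  …dddddd[A]Addddd…
[3] q1 h=19  …dddddd[d]AAdddd…
[4] q1 h=18  …dddddd[d]AAAddd…
[5] q1 h=17  …dddddd[d]AAAAdd…

17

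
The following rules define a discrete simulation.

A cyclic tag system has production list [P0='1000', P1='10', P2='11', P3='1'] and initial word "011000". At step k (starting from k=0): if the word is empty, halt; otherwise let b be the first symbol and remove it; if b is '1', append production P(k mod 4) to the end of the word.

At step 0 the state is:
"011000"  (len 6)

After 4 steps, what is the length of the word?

[0] "011000"  (len 6)
[1] "11000"  (len 5)
[2] "100010"  (len 6)
[3] "0001011"  (len 7)
[4] "001011"  (len 6)

6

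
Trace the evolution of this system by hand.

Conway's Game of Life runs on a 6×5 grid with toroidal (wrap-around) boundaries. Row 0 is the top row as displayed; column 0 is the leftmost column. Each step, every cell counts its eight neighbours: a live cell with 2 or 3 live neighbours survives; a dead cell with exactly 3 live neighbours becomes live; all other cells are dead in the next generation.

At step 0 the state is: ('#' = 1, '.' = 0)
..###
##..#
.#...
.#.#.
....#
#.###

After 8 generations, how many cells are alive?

9

gen 0: ..###
##..#
.#...
.#.#.
....#
#.###
gen 1: .....
.#..#
.#..#
#.#..
.#...
###..
gen 2: ..#..
.....
.####
#.#..
.....
###..
gen 3: ..#..
.#...
#####
#.#.#
#.#..
.##..
gen 4: ..#..
....#
.....
.....
#.#.#
..##.
gen 5: ..#..
.....
.....
.....
.##.#
..#.#
gen 6: ...#.
.....
.....
.....
###..
#.#..
gen 7: .....
.....
.....
.#...
#.#..
#.###
gen 8: ...##
.....
.....
.#...
#.#..
#.###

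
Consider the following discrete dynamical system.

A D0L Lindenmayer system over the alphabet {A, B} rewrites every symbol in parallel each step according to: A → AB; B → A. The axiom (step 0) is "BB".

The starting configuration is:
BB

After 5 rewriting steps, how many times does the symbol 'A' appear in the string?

10

t=0: BB
t=1: AA
t=2: ABAB
t=3: ABAABA
t=4: ABAABABAAB
t=5: ABAABABAABAABABA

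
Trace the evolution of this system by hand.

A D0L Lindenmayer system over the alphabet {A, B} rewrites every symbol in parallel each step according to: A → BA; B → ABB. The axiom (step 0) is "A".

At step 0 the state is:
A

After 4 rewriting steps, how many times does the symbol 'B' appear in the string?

21

step 0: A
step 1: BA
step 2: ABBBA
step 3: BAABBABBABBBA
step 4: ABBBABAABBABBBAABBABBBAABBABBABBBA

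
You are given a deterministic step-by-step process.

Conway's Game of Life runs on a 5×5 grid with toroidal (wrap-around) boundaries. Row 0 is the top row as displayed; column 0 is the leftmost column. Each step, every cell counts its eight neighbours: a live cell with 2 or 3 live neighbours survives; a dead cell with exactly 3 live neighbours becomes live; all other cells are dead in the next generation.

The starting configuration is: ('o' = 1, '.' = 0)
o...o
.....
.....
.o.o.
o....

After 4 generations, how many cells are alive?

[0] o...o
.....
.....
.o.o.
o....
[1] o...o
.....
.....
.....
oo...
[2] oo..o
.....
.....
.....
oo..o
[3] .o..o
o....
.....
o....
.o..o
[4] .o..o
o....
.....
o....
.o..o

6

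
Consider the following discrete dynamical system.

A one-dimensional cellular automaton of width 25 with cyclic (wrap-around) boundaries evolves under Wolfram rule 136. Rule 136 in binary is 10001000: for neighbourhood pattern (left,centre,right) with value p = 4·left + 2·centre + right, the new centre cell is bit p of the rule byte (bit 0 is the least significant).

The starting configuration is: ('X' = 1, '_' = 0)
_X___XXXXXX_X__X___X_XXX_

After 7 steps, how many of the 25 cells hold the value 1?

[0] _X___XXXXXX_X__X___X_XXX_
[1] _____XXXXX___________XX__
[2] _____XXXX____________X___
[3] _____XXX_________________
[4] _____XX__________________
[5] _____X___________________
[6] _________________________
[7] _________________________

0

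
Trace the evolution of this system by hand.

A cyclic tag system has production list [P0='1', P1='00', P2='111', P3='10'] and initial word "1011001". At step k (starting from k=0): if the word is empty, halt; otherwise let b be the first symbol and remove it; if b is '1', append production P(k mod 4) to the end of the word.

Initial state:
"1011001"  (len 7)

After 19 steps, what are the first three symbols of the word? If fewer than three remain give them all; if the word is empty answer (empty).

001

[0] "1011001"  (len 7)
[1] "0110011"  (len 7)
[2] "110011"  (len 6)
[3] "10011111"  (len 8)
[4] "001111110"  (len 9)
[5] "01111110"  (len 8)
[6] "1111110"  (len 7)
[7] "111110111"  (len 9)
[8] "1111011110"  (len 10)
[9] "1110111101"  (len 10)
[10] "11011110100"  (len 11)
[11] "1011110100111"  (len 13)
[12] "01111010011110"  (len 14)
[13] "1111010011110"  (len 13)
[14] "11101001111000"  (len 14)
[15] "1101001111000111"  (len 16)
[16] "10100111100011110"  (len 17)
[17] "01001111000111101"  (len 17)
[18] "1001111000111101"  (len 16)
[19] "001111000111101111"  (len 18)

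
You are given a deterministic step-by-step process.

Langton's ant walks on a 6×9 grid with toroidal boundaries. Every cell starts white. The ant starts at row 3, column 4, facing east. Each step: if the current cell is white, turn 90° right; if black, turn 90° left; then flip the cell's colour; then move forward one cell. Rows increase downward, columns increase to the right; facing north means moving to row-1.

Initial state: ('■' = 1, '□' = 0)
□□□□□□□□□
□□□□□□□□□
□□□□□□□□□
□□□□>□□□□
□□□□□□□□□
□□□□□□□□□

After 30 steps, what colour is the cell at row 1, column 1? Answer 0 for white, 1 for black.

step 0: □□□□□□□□□
□□□□□□□□□
□□□□□□□□□
□□□□>□□□□
□□□□□□□□□
□□□□□□□□□
step 1: □□□□□□□□□
□□□□□□□□□
□□□□□□□□□
□□□□■□□□□
□□□□v□□□□
□□□□□□□□□
step 2: □□□□□□□□□
□□□□□□□□□
□□□□□□□□□
□□□□■□□□□
□□□<■□□□□
□□□□□□□□□
step 3: □□□□□□□□□
□□□□□□□□□
□□□□□□□□□
□□□^■□□□□
□□□■■□□□□
□□□□□□□□□
step 4: □□□□□□□□□
□□□□□□□□□
□□□□□□□□□
□□□■>□□□□
□□□■■□□□□
□□□□□□□□□
step 5: □□□□□□□□□
□□□□□□□□□
□□□□^□□□□
□□□■□□□□□
□□□■■□□□□
□□□□□□□□□
step 6: □□□□□□□□□
□□□□□□□□□
□□□□■>□□□
□□□■□□□□□
□□□■■□□□□
□□□□□□□□□
step 7: □□□□□□□□□
□□□□□□□□□
□□□□■■□□□
□□□■□v□□□
□□□■■□□□□
□□□□□□□□□
step 8: □□□□□□□□□
□□□□□□□□□
□□□□■■□□□
□□□■<■□□□
□□□■■□□□□
□□□□□□□□□
step 9: □□□□□□□□□
□□□□□□□□□
□□□□^■□□□
□□□■■■□□□
□□□■■□□□□
□□□□□□□□□
step 10: □□□□□□□□□
□□□□□□□□□
□□□<□■□□□
□□□■■■□□□
□□□■■□□□□
□□□□□□□□□
step 11: □□□□□□□□□
□□□^□□□□□
□□□■□■□□□
□□□■■■□□□
□□□■■□□□□
□□□□□□□□□
step 12: □□□□□□□□□
□□□■>□□□□
□□□■□■□□□
□□□■■■□□□
□□□■■□□□□
□□□□□□□□□
step 13: □□□□□□□□□
□□□■■□□□□
□□□■v■□□□
□□□■■■□□□
□□□■■□□□□
□□□□□□□□□
step 14: □□□□□□□□□
□□□■■□□□□
□□□<■■□□□
□□□■■■□□□
□□□■■□□□□
□□□□□□□□□
step 15: □□□□□□□□□
□□□■■□□□□
□□□□■■□□□
□□□v■■□□□
□□□■■□□□□
□□□□□□□□□
step 16: □□□□□□□□□
□□□■■□□□□
□□□□■■□□□
□□□□>■□□□
□□□■■□□□□
□□□□□□□□□
step 17: □□□□□□□□□
□□□■■□□□□
□□□□^■□□□
□□□□□■□□□
□□□■■□□□□
□□□□□□□□□
step 18: □□□□□□□□□
□□□■■□□□□
□□□<□■□□□
□□□□□■□□□
□□□■■□□□□
□□□□□□□□□
step 19: □□□□□□□□□
□□□^■□□□□
□□□■□■□□□
□□□□□■□□□
□□□■■□□□□
□□□□□□□□□
step 20: □□□□□□□□□
□□<□■□□□□
□□□■□■□□□
□□□□□■□□□
□□□■■□□□□
□□□□□□□□□
step 21: □□^□□□□□□
□□■□■□□□□
□□□■□■□□□
□□□□□■□□□
□□□■■□□□□
□□□□□□□□□
step 22: □□■>□□□□□
□□■□■□□□□
□□□■□■□□□
□□□□□■□□□
□□□■■□□□□
□□□□□□□□□
step 23: □□■■□□□□□
□□■v■□□□□
□□□■□■□□□
□□□□□■□□□
□□□■■□□□□
□□□□□□□□□
step 24: □□■■□□□□□
□□<■■□□□□
□□□■□■□□□
□□□□□■□□□
□□□■■□□□□
□□□□□□□□□
step 25: □□■■□□□□□
□□□■■□□□□
□□v■□■□□□
□□□□□■□□□
□□□■■□□□□
□□□□□□□□□
step 26: □□■■□□□□□
□□□■■□□□□
□<■■□■□□□
□□□□□■□□□
□□□■■□□□□
□□□□□□□□□
step 27: □□■■□□□□□
□^□■■□□□□
□■■■□■□□□
□□□□□■□□□
□□□■■□□□□
□□□□□□□□□
step 28: □□■■□□□□□
□■>■■□□□□
□■■■□■□□□
□□□□□■□□□
□□□■■□□□□
□□□□□□□□□
step 29: □□■■□□□□□
□■■■■□□□□
□■v■□■□□□
□□□□□■□□□
□□□■■□□□□
□□□□□□□□□
step 30: □□■■□□□□□
□■■■■□□□□
□■□>□■□□□
□□□□□■□□□
□□□■■□□□□
□□□□□□□□□

1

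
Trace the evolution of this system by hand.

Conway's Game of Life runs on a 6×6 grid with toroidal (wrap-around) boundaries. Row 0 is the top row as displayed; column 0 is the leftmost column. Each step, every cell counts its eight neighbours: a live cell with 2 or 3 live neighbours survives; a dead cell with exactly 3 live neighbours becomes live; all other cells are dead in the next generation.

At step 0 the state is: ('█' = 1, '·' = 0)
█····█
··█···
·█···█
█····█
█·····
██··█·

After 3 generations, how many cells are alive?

gen 0: █····█
··█···
·█···█
█····█
█·····
██··█·
gen 1: █····█
·█···█
·█···█
·█···█
······
·█····
gen 2: ·█···█
·█··██
·██·██
······
█·····
█·····
gen 3: ·█··██
·█·█··
·█████
██···█
······
██···█

16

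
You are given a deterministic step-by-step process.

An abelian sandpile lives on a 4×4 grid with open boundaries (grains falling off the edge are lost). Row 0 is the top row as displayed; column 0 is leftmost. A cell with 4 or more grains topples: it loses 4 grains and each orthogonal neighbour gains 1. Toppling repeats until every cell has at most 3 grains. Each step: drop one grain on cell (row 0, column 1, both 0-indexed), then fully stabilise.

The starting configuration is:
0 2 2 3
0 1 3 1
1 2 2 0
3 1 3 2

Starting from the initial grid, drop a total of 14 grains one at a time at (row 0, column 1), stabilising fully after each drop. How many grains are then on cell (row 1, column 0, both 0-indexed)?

2

0) 0 2 2 3
0 1 3 1
1 2 2 0
3 1 3 2
1) 0 3 2 3
0 1 3 1
1 2 2 0
3 1 3 2
2) 1 0 3 3
0 2 3 1
1 2 2 0
3 1 3 2
3) 1 1 3 3
0 2 3 1
1 2 2 0
3 1 3 2
4) 1 2 3 3
0 2 3 1
1 2 2 0
3 1 3 2
5) 1 3 3 3
0 2 3 1
1 2 2 0
3 1 3 2
6) 2 2 2 0
1 0 1 3
1 3 3 0
3 1 3 2
7) 2 3 2 0
1 0 1 3
1 3 3 0
3 1 3 2
8) 3 0 3 0
1 1 1 3
1 3 3 0
3 1 3 2
9) 3 1 3 0
1 1 1 3
1 3 3 0
3 1 3 2
10) 3 2 3 0
1 1 1 3
1 3 3 0
3 1 3 2
11) 3 3 3 0
1 1 1 3
1 3 3 0
3 1 3 2
12) 0 2 0 1
2 2 2 3
1 3 3 0
3 1 3 2
13) 0 3 0 1
2 2 2 3
1 3 3 0
3 1 3 2
14) 1 0 1 1
2 3 2 3
1 3 3 0
3 1 3 2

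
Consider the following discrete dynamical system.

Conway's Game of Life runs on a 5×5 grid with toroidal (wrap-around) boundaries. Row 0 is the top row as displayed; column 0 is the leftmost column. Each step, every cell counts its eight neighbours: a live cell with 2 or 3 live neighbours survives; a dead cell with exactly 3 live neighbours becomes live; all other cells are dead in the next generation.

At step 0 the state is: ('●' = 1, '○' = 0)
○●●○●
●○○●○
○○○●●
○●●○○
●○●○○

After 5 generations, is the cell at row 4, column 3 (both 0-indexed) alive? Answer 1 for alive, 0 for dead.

1

k=0  ○●●○●
●○○●○
○○○●●
○●●○○
●○●○○
k=1  ○○●○●
●●○○○
●●○●●
●●●○●
●○○○○
k=2  ○○○○●
○○○○○
○○○●○
○○●○○
○○●○○
k=3  ○○○○○
○○○○○
○○○○○
○○●●○
○○○●○
k=4  ○○○○○
○○○○○
○○○○○
○○●●○
○○●●○
k=5  ○○○○○
○○○○○
○○○○○
○○●●○
○○●●○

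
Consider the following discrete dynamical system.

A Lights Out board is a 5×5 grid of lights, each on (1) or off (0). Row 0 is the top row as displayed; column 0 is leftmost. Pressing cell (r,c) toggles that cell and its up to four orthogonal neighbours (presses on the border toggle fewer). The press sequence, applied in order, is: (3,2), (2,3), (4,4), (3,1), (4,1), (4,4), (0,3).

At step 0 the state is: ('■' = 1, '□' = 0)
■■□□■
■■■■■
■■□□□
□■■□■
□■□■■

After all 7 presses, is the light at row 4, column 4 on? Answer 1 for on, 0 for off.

k=0  ■■□□■
■■■■■
■■□□□
□■■□■
□■□■■
k=1  ■■□□■
■■■■■
■■■□□
□□□■■
□■■■■
k=2  ■■□□■
■■■□■
■■□■■
□□□□■
□■■■■
k=3  ■■□□■
■■■□■
■■□■■
□□□□□
□■■□□
k=4  ■■□□■
■■■□■
■□□■■
■■■□□
□□■□□
k=5  ■■□□■
■■■□■
■□□■■
■□■□□
■■□□□
k=6  ■■□□■
■■■□■
■□□■■
■□■□■
■■□■■
k=7  ■■■■□
■■■■■
■□□■■
■□■□■
■■□■■

1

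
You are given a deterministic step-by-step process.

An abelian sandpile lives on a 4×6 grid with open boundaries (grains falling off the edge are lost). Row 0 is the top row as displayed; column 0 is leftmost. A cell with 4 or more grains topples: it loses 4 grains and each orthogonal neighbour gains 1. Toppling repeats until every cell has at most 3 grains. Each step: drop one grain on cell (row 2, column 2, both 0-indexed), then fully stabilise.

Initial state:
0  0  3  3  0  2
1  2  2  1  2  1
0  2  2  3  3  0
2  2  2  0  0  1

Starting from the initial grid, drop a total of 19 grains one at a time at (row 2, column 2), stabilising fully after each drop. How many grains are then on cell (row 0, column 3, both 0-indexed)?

[0] 0  0  3  3  0  2
1  2  2  1  2  1
0  2  2  3  3  0
2  2  2  0  0  1
[1] 0  0  3  3  0  2
1  2  2  1  2  1
0  2  3  3  3  0
2  2  2  0  0  1
[2] 0  0  3  3  0  2
1  2  3  2  3  1
0  3  1  1  0  1
2  2  3  1  1  1
[3] 0  0  3  3  0  2
1  2  3  2  3  1
0  3  2  1  0  1
2  2  3  1  1  1
[4] 0  0  3  3  0  2
1  2  3  2  3  1
0  3  3  1  0  1
2  2  3  1  1  1
[5] 0  2  1  1  2  2
2  0  3  1  0  2
1  2  3  3  1  1
3  0  1  2  1  1
[6] 0  2  2  1  2  2
2  1  0  3  0  2
1  3  2  0  2  1
3  0  2  3  1  1
[7] 0  2  2  1  2  2
2  1  0  3  0  2
1  3  3  0  2  1
3  0  2  3  1  1
[8] 0  2  2  1  2  2
2  2  1  3  0  2
2  0  1  1  2  1
3  1  3  3  1  1
[9] 0  2  2  1  2  2
2  2  1  3  0  2
2  0  2  1  2  1
3  1  3  3  1  1
[10] 0  2  2  1  2  2
2  2  1  3  0  2
2  0  3  1  2  1
3  1  3  3  1  1
[11] 0  2  2  1  2  2
2  2  2  3  0  2
2  1  1  3  2  1
3  2  1  0  2  1
[12] 0  2  2  1  2  2
2  2  2  3  0  2
2  1  2  3  2  1
3  2  1  0  2  1
[13] 0  2  2  1  2  2
2  2  2  3  0  2
2  1  3  3  2  1
3  2  1  0  2  1
[14] 0  2  3  2  2  2
2  3  0  1  1  2
2  2  2  1  3  1
3  2  2  1  2  1
[15] 0  2  3  2  2  2
2  3  0  1  1  2
2  2  3  1  3  1
3  2  2  1  2  1
[16] 0  2  3  2  2  2
2  3  1  1  1  2
2  3  0  2  3  1
3  2  3  1  2  1
[17] 0  2  3  2  2  2
2  3  1  1  1  2
2  3  1  2  3  1
3  2  3  1  2  1
[18] 0  2  3  2  2  2
2  3  1  1  1  2
2  3  2  2  3  1
3  2  3  1  2  1
[19] 0  2  3  2  2  2
2  3  1  1  1  2
2  3  3  2  3  1
3  2  3  1  2  1

2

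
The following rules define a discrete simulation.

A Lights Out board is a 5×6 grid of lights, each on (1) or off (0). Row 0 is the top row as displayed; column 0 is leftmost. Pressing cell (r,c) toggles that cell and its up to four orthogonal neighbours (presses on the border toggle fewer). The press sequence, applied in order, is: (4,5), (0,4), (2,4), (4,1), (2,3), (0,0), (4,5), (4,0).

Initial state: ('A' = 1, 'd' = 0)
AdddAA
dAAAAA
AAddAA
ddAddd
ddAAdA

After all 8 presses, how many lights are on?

k=0  AdddAA
dAAAAA
AAddAA
ddAddd
ddAAdA
k=1  AdddAA
dAAAAA
AAddAA
ddAddA
ddAAAd
k=2  AddAdd
dAAAdA
AAddAA
ddAddA
ddAAAd
k=3  AddAdd
dAAAAA
AAdAdd
ddAdAA
ddAAAd
k=4  AddAdd
dAAAAA
AAdAdd
dAAdAA
AAdAAd
k=5  AddAdd
dAAdAA
AAAdAd
dAAAAA
AAdAAd
k=6  dAdAdd
AAAdAA
AAAdAd
dAAAAA
AAdAAd
k=7  dAdAdd
AAAdAA
AAAdAd
dAAAAd
AAdAdA
k=8  dAdAdd
AAAdAA
AAAdAd
AAAAAd
dddAdA

18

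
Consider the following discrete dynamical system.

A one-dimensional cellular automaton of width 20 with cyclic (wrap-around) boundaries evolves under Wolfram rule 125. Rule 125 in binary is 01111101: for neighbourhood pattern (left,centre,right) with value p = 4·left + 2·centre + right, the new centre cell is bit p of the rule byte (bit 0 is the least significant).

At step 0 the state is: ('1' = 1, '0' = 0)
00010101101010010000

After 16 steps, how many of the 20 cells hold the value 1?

12

t=0: 00010101101010010000
t=1: 11011111111111011111
t=2: 01110000000001110000
t=3: 01011111111101011111
t=4: 11110000000111110001
t=5: 00011111110100011101
t=6: 11010000011111010111
t=7: 01111111010001111100
t=8: 01000001111101000111
t=9: 11111101000111110101
t=10: 00000111110100011111
t=11: 11110100011111010001
t=12: 00011111010001111101
t=13: 11010001111101000111
t=14: 01111101000111110100
t=15: 01000111110100011111
t=16: 11110100011111010001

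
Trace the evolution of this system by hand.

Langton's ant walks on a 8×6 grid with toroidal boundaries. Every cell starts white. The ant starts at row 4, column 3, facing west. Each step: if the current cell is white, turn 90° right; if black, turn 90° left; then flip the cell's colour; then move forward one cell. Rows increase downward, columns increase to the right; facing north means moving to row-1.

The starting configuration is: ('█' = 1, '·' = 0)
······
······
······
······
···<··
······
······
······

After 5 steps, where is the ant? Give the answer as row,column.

k=0  ······
······
······
······
···<··
······
······
······
k=1  ······
······
······
···^··
···█··
······
······
······
k=2  ······
······
······
···█>·
···█··
······
······
······
k=3  ······
······
······
···██·
···█v·
······
······
······
k=4  ······
······
······
···██·
···<█·
······
······
······
k=5  ······
······
······
···██·
····█·
···v··
······
······

5,3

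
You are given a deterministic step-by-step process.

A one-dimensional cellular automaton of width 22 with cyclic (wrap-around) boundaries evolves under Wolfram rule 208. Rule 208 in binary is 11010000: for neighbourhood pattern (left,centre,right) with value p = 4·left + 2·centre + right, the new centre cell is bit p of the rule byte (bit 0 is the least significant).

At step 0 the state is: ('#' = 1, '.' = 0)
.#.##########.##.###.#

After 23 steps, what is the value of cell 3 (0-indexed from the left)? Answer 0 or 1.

0

k=0  .#.##########.##.###.#
k=1  ....#########..#..##..
k=2  .....#########..#..##.
k=3  ......#########..#..##
k=4  #......#########..#..#
k=5  ##......#########..#..
k=6  .##......#########..#.
k=7  ..##......#########..#
k=8  #..##......#########..
k=9  .#..##......#########.
k=10  ..#..##......#########
k=11  #..#..##......########
k=12  ##..#..##......#######
k=13  ###..#..##......######
k=14  ####..#..##......#####
k=15  #####..#..##......####
k=16  ######..#..##......###
k=17  #######..#..##......##
k=18  ########..#..##......#
k=19  #########..#..##......
k=20  .#########..#..##.....
k=21  ..#########..#..##....
k=22  ...#########..#..##...
k=23  ....#########..#..##..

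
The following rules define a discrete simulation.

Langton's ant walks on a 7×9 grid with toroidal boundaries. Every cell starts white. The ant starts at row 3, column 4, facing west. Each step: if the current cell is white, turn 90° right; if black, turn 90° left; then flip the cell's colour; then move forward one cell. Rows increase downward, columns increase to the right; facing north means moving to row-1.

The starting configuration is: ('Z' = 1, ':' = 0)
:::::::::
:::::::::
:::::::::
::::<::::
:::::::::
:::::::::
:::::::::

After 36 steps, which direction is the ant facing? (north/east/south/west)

step 0: :::::::::
:::::::::
:::::::::
::::<::::
:::::::::
:::::::::
:::::::::
step 1: :::::::::
:::::::::
::::^::::
::::Z::::
:::::::::
:::::::::
:::::::::
step 2: :::::::::
:::::::::
::::Z>:::
::::Z::::
:::::::::
:::::::::
:::::::::
step 3: :::::::::
:::::::::
::::ZZ:::
::::Zv:::
:::::::::
:::::::::
:::::::::
step 4: :::::::::
:::::::::
::::ZZ:::
::::<Z:::
:::::::::
:::::::::
:::::::::
step 5: :::::::::
:::::::::
::::ZZ:::
:::::Z:::
::::v::::
:::::::::
:::::::::
step 6: :::::::::
:::::::::
::::ZZ:::
:::::Z:::
:::<Z::::
:::::::::
:::::::::
step 7: :::::::::
:::::::::
::::ZZ:::
:::^:Z:::
:::ZZ::::
:::::::::
:::::::::
step 8: :::::::::
:::::::::
::::ZZ:::
:::Z>Z:::
:::ZZ::::
:::::::::
:::::::::
step 9: :::::::::
:::::::::
::::ZZ:::
:::ZZZ:::
:::Zv::::
:::::::::
:::::::::
step 10: :::::::::
:::::::::
::::ZZ:::
:::ZZZ:::
:::Z:>:::
:::::::::
:::::::::
step 11: :::::::::
:::::::::
::::ZZ:::
:::ZZZ:::
:::Z:Z:::
:::::v:::
:::::::::
step 12: :::::::::
:::::::::
::::ZZ:::
:::ZZZ:::
:::Z:Z:::
::::<Z:::
:::::::::
step 13: :::::::::
:::::::::
::::ZZ:::
:::ZZZ:::
:::Z^Z:::
::::ZZ:::
:::::::::
step 14: :::::::::
:::::::::
::::ZZ:::
:::ZZZ:::
:::ZZ>:::
::::ZZ:::
:::::::::
step 15: :::::::::
:::::::::
::::ZZ:::
:::ZZ^:::
:::ZZ::::
::::ZZ:::
:::::::::
step 16: :::::::::
:::::::::
::::ZZ:::
:::Z<::::
:::ZZ::::
::::ZZ:::
:::::::::
step 17: :::::::::
:::::::::
::::ZZ:::
:::Z:::::
:::Zv::::
::::ZZ:::
:::::::::
step 18: :::::::::
:::::::::
::::ZZ:::
:::Z:::::
:::Z:>:::
::::ZZ:::
:::::::::
step 19: :::::::::
:::::::::
::::ZZ:::
:::Z:::::
:::Z:Z:::
::::Zv:::
:::::::::
step 20: :::::::::
:::::::::
::::ZZ:::
:::Z:::::
:::Z:Z:::
::::Z:>::
:::::::::
step 21: :::::::::
:::::::::
::::ZZ:::
:::Z:::::
:::Z:Z:::
::::Z:Z::
::::::v::
step 22: :::::::::
:::::::::
::::ZZ:::
:::Z:::::
:::Z:Z:::
::::Z:Z::
:::::<Z::
step 23: :::::::::
:::::::::
::::ZZ:::
:::Z:::::
:::Z:Z:::
::::Z^Z::
:::::ZZ::
step 24: :::::::::
:::::::::
::::ZZ:::
:::Z:::::
:::Z:Z:::
::::ZZ>::
:::::ZZ::
step 25: :::::::::
:::::::::
::::ZZ:::
:::Z:::::
:::Z:Z^::
::::ZZ:::
:::::ZZ::
step 26: :::::::::
:::::::::
::::ZZ:::
:::Z:::::
:::Z:ZZ>:
::::ZZ:::
:::::ZZ::
step 27: :::::::::
:::::::::
::::ZZ:::
:::Z:::::
:::Z:ZZZ:
::::ZZ:v:
:::::ZZ::
step 28: :::::::::
:::::::::
::::ZZ:::
:::Z:::::
:::Z:ZZZ:
::::ZZ<Z:
:::::ZZ::
step 29: :::::::::
:::::::::
::::ZZ:::
:::Z:::::
:::Z:Z^Z:
::::ZZZZ:
:::::ZZ::
step 30: :::::::::
:::::::::
::::ZZ:::
:::Z:::::
:::Z:<:Z:
::::ZZZZ:
:::::ZZ::
step 31: :::::::::
:::::::::
::::ZZ:::
:::Z:::::
:::Z:::Z:
::::ZvZZ:
:::::ZZ::
step 32: :::::::::
:::::::::
::::ZZ:::
:::Z:::::
:::Z:::Z:
::::Z:>Z:
:::::ZZ::
step 33: :::::::::
:::::::::
::::ZZ:::
:::Z:::::
:::Z::^Z:
::::Z::Z:
:::::ZZ::
step 34: :::::::::
:::::::::
::::ZZ:::
:::Z:::::
:::Z::Z>:
::::Z::Z:
:::::ZZ::
step 35: :::::::::
:::::::::
::::ZZ:::
:::Z:::^:
:::Z::Z::
::::Z::Z:
:::::ZZ::
step 36: :::::::::
:::::::::
::::ZZ:::
:::Z:::Z>
:::Z::Z::
::::Z::Z:
:::::ZZ::

east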